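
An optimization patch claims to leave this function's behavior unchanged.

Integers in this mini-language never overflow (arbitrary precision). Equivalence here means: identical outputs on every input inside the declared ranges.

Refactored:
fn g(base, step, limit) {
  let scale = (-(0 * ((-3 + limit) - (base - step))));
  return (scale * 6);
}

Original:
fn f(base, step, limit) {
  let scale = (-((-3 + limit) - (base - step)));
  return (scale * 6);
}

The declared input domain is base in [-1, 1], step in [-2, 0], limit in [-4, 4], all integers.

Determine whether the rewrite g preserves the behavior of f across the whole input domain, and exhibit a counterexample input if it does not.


Evaluate both at base=-1, step=-2, limit=-4.
f: scale becomes 8; next final value 48
g: scale becomes 0; next final value 0
48 and 0 differ, so these are not the same function on this domain.
verdict: not equivalent; witness: base=-1, step=-2, limit=-4


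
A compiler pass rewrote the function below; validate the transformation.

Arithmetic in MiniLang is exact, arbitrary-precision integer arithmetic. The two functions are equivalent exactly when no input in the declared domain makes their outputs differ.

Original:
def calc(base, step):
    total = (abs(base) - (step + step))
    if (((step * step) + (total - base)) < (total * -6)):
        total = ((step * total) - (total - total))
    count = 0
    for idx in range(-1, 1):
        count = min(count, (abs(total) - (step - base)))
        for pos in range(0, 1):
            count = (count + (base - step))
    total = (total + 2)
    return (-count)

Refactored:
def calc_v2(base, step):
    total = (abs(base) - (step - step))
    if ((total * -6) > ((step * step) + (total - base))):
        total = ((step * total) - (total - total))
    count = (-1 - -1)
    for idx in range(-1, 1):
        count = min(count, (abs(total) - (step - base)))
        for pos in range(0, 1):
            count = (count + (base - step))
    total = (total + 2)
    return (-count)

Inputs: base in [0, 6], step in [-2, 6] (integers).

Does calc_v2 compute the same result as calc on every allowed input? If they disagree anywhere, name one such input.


Evaluate both at base=0, step=1.
calc: total := -2 | (((step * step) + (total - base)) < (total * -6)): true | total := -2 | count := 0 | iter idx=-1: | count := 0 | iter pos=0: | count := -1 | iter idx=0: | count := -1 | iter pos=0: | count := -2 | total := 0 | result 2
calc_v2: total := 0 | ((total * -6) > ((step * step) + (total - base))): false | count := 0 | iter idx=-1: | count := -1 | iter pos=0: | count := -2 | iter idx=0: | count := -2 | iter pos=0: | count := -3 | total := 2 | result 3
2 vs 3 — the two versions disagree here.
verdict: not equivalent; witness: base=0, step=1


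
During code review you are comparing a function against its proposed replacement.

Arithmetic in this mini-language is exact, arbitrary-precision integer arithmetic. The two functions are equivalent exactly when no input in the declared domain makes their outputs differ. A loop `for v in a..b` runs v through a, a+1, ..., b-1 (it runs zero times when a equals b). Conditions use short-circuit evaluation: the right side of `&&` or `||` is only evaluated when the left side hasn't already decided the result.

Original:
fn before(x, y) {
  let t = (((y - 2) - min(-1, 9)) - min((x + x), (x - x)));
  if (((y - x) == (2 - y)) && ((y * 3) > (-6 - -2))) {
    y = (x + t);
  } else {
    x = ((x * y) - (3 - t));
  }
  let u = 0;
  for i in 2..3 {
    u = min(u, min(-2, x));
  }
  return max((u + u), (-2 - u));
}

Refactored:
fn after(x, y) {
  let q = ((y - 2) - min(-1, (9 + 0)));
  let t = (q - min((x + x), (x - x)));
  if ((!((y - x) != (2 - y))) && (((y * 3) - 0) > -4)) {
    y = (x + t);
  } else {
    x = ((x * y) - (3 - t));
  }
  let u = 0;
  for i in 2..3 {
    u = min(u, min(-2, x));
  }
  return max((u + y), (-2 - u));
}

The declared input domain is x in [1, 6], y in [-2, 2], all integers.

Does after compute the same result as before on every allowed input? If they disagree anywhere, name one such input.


Not equivalent: x=2, y=2 separates them (0 vs 1).
before: t becomes 1; next (((y - x) == (2 - y)) && ((y * 3) > (-6 - -2))) evaluates to true; next y becomes 3; next u becomes 0; next at i=2:; next u becomes -2; next final value 0
after: q becomes 1; next t becomes 1; next ((!((y - x) != (2 - y))) && (((y * 3) - 0) > -4)) evaluates to true; next y becomes 3; next u becomes 0; next at i=2:; next u becomes -2; next final value 1
verdict: not equivalent; witness: x=2, y=2


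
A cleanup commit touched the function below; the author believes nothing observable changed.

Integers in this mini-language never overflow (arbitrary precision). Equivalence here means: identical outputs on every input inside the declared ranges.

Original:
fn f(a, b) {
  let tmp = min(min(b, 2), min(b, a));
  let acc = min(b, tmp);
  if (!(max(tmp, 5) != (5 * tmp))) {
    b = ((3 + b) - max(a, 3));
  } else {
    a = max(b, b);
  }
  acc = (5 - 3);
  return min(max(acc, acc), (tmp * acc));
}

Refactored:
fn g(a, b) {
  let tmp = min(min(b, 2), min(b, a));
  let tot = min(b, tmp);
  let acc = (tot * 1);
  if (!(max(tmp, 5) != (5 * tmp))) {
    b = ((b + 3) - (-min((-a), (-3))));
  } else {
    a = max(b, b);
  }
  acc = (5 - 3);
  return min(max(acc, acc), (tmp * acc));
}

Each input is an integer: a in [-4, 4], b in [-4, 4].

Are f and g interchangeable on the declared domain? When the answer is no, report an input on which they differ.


Equivalent — the differences include local variable names differ, constant usage differs, min/max/abs usage differs, statement counts differ, arithmetic usage differs, yet no declared input distinguishes the two.
As a probe, take a=0, b=2: f runs tmp becomes 0; next acc becomes 0; next (!(max(tmp, 5) != (5 * tmp))) evaluates to false; next a becomes 2; next acc becomes 2; next final value 0; g runs tmp becomes 0; next tot becomes 0; next acc becomes 0; next (!(max(tmp, 5) != (5 * tmp))) evaluates to false; next a becomes 2; next acc becomes 2; next final value 0; both end at 0.
Sweeping the whole domain (81 inputs) finds no disagreement.
verdict: equivalent


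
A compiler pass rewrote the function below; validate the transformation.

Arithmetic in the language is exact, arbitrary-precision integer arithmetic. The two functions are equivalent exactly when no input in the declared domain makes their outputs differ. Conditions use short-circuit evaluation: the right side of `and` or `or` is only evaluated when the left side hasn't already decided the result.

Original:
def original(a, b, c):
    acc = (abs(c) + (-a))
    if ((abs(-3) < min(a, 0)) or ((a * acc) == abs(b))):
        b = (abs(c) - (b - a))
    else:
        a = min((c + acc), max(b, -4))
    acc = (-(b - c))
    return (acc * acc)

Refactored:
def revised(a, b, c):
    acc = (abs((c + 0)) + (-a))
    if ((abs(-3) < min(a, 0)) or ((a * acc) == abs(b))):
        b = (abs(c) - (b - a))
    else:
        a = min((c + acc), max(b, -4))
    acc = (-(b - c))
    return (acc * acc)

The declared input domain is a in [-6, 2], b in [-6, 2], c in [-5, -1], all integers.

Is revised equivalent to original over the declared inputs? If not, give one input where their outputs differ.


The two are interchangeable: constant usage differs; also arithmetic usage differs, and every declared input agrees.
One worked example (a=0, b=-2, c=-4) — original: acc=4, then ((abs(-3) < min(a, 0)) or ((a * acc) == abs(b))) is false, then a=-2, then acc=-2, then returns 4; revised: acc=4, then ((abs(-3) < min(a, 0)) or ((a * acc) == abs(b))) is false, then a=-2, then acc=-2, then returns 4; agreement on 4.
Every one of the 405 inputs gives matching results.
verdict: equivalent


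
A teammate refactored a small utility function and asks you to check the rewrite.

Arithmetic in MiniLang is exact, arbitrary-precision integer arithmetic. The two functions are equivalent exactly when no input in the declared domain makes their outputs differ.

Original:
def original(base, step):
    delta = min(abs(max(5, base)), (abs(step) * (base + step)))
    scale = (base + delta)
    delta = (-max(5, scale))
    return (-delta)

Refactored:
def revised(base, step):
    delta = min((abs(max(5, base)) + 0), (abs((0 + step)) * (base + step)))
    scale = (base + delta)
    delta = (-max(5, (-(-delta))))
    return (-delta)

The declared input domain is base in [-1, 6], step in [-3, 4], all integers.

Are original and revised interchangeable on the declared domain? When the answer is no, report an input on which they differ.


Not equivalent: base=1, step=2 separates them (6 vs 5).
original: delta=5, then scale=6, then delta=-6, then returns 6
revised: delta=5, then scale=6, then delta=-5, then returns 5
verdict: not equivalent; witness: base=1, step=2


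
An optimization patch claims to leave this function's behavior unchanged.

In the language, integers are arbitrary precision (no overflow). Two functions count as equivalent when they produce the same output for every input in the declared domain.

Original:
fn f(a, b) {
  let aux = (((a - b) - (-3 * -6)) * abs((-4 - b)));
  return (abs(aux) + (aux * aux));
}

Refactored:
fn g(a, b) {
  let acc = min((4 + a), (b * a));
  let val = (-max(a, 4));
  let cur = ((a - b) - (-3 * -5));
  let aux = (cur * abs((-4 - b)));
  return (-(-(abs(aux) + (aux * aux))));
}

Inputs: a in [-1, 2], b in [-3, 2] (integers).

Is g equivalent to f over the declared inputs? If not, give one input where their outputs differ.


Evaluate both at a=-1, b=-3.
f: aux becomes -16; next final value 272
g: acc becomes 3; next val becomes -4; next cur becomes -13; next aux becomes -13; next final value 182
272 vs 182 — the two versions disagree here.
verdict: not equivalent; witness: a=-1, b=-3


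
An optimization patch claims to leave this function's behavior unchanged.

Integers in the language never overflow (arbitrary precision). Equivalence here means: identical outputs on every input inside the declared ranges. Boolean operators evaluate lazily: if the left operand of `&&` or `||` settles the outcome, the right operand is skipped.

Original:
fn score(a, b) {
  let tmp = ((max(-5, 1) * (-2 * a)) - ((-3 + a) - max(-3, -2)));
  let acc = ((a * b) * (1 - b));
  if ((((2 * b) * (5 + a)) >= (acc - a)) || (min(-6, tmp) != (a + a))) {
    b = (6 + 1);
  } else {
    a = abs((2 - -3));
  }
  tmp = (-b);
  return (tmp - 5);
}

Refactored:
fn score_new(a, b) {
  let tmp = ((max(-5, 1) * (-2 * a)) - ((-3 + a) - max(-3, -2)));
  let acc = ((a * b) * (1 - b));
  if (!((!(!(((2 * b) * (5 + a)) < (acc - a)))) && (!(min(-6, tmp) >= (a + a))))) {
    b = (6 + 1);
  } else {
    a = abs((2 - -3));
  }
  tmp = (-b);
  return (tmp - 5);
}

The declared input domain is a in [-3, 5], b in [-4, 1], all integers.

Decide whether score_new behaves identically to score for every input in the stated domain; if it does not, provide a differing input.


Evaluate both at a=-3, b=-4.
score: tmp=10, then acc=60, then ((((2 * b) * (5 + a)) >= (acc - a)) || (min(-6, tmp) != (a + a))) is false, then a=5, then tmp=4, then returns -1
score_new: tmp=10, then acc=60, then (!((!(!(((2 * b) * (5 + a)) < (acc - a)))) && (!(min(-6, tmp) >= (a + a))))) is true, then b=7, then tmp=-7, then returns -12
-1 against -12: the behavior changed.
verdict: not equivalent; witness: a=-3, b=-4


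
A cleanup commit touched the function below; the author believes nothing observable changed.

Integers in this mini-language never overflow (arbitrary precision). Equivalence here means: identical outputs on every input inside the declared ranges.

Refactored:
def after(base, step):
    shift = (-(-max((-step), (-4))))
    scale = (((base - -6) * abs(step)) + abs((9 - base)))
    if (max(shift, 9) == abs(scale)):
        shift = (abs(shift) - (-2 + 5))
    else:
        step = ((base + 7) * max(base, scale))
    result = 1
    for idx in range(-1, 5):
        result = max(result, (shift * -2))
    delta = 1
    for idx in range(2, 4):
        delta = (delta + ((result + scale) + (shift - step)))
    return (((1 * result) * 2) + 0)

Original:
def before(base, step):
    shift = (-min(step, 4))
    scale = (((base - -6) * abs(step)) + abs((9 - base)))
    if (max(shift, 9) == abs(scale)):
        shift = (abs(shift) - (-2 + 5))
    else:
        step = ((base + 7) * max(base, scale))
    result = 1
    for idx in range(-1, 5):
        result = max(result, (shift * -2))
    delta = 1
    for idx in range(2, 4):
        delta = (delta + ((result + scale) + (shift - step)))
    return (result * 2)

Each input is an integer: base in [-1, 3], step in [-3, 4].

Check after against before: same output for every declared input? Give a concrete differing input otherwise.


The two versions differ — the changes include min/max/abs usage differs, plus constant usage differs, plus arithmetic usage differs.
Tracing base=3, step=3: before: shift becomes -3; next scale becomes 33; next (max(shift, 9) == abs(scale)) evaluates to false; next step becomes 330; next result becomes 1; next at idx=-1:; next result becomes 6; next at idx=0:; next result becomes 6; next at idx=1:; next result becomes 6; next at idx=2:; next result becomes 6; next at idx=3:; next result becomes 6; next at idx=4:; next result becomes 6; next delta becomes 1; next at idx=2:; next delta becomes -293; next at idx=3:; next delta becomes -587; next final value 12 | after: shift becomes -3; next scale becomes 33; next (max(shift, 9) == abs(scale)) evaluates to false; next step becomes 330; next result becomes 1; next at idx=-1:; next result becomes 6; next at idx=0:; next result becomes 6; next at idx=1:; next result becomes 6; next at idx=2:; next result becomes 6; next at idx=3:; next result becomes 6; next at idx=4:; next result becomes 6; next delta becomes 1; next at idx=2:; next delta becomes -293; next at idx=3:; next delta becomes -587; next final value 12 — matching result 12.
Checked all 40 inputs in the declared domain: the outputs agree on every one.
verdict: equivalent


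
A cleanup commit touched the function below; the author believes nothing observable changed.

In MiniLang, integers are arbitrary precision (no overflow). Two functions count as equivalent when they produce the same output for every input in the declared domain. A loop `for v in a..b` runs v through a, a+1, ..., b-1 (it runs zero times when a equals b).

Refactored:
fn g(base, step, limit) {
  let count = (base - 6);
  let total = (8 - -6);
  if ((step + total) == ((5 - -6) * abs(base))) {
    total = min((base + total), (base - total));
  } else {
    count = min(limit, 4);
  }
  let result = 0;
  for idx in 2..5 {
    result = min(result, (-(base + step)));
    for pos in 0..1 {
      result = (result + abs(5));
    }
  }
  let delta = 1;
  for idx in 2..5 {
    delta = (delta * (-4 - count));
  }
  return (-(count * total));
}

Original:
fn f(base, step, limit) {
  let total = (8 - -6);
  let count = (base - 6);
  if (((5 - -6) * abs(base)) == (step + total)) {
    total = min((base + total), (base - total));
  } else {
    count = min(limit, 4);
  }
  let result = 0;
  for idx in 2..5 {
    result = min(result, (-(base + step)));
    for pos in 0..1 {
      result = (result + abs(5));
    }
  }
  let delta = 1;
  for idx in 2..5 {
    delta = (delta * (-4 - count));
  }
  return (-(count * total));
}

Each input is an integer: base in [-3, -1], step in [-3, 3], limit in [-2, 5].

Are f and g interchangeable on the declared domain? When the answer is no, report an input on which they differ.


Comparing the listings, the differences include: same computation, different form.
Spot check at base=-1, step=2, limit=1 — f: total := 14 | count := -7 | (((5 - -6) * abs(base)) == (step + total)): false | count := 1 | result := 0 | iter idx=2: | result := -1 | iter pos=0: | result := 4 | iter idx=3: | result := -1 | iter pos=0: | result := 4 | iter idx=4: | result := -1 | iter pos=0: | result := 4 | delta := 1 | iter idx=2: | delta := -5 | iter idx=3: | delta := 25 | iter idx=4: | delta := -125 | result -14. g: count := -7 | total := 14 | ((step + total) == ((5 - -6) * abs(base))): false | count := 1 | result := 0 | iter idx=2: | result := -1 | iter pos=0: | result := 4 | iter idx=3: | result := -1 | iter pos=0: | result := 4 | iter idx=4: | result := -1 | iter pos=0: | result := 4 | delta := 1 | iter idx=2: | delta := -5 | iter idx=3: | delta := 25 | iter idx=4: | delta := -125 | result -14. Both give -14.
Sweeping the whole domain (168 inputs) finds no disagreement.
verdict: equivalent


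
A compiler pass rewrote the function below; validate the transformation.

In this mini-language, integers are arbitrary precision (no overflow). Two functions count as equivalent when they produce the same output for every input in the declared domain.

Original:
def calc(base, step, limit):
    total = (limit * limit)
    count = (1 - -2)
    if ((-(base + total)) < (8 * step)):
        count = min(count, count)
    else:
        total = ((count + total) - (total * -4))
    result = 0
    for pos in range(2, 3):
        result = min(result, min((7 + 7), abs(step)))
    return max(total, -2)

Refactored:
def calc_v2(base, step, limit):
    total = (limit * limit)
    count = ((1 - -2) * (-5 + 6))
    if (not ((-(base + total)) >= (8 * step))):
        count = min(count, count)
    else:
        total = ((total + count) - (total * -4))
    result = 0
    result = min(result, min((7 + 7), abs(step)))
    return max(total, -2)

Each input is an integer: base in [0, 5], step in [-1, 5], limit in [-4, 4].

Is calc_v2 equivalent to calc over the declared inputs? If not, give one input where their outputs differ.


Side by side, the visible changes include: statement counts differ; local variable names differ; arithmetic usage differs; comparison usage differs; constant usage differs; boolean connective usage differs; loop structure differs.
Tracing base=3, step=4, limit=4: calc: total=16, then count=3, then ((-(base + total)) < (8 * step)) is true, then count=3, then result=0, then (pos=2), then result=0, then returns 16 | calc_v2: total=16, then count=3, then (not ((-(base + total)) >= (8 * step))) is true, then count=3, then result=0, then result=0, then returns 16 — matching result 16.
Sweeping the whole domain (378 inputs) finds no disagreement.
verdict: equivalent


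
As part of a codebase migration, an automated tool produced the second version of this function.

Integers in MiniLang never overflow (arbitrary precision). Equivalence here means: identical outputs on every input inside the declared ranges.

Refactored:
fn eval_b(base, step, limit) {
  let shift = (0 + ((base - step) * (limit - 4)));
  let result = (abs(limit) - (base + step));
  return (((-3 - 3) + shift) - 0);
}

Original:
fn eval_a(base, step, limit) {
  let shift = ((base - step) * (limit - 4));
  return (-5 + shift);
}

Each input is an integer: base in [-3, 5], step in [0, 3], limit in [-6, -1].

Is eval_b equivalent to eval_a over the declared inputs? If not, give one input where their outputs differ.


There is a counterexample at base=-3, step=0, limit=-6: 25 on one side, 24 on the other.
eval_a: shift=30, then returns 25
eval_b: shift=30, then result=9, then returns 24
verdict: not equivalent; witness: base=-3, step=0, limit=-6


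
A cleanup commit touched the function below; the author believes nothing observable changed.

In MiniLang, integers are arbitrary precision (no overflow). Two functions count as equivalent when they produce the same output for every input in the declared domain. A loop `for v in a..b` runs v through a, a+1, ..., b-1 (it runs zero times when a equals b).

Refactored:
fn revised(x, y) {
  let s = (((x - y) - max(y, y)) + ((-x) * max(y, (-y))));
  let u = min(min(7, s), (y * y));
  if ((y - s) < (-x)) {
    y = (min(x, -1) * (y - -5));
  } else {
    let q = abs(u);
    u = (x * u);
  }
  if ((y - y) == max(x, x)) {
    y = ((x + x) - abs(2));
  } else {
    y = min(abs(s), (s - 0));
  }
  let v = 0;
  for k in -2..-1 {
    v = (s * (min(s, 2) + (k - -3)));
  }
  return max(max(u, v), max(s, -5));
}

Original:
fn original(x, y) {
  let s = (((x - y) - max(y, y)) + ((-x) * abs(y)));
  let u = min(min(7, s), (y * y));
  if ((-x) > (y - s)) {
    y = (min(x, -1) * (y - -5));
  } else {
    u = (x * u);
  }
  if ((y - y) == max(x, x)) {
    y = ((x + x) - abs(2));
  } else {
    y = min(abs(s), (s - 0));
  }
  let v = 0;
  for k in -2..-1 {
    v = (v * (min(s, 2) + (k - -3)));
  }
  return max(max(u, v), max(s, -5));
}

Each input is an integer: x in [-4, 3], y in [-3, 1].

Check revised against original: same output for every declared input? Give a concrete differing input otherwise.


The rewrite breaks on x=-4, y=-3, where the results are 14 and 42.
original: s becomes 14; next u becomes 7; next ((-x) > (y - s)) evaluates to true; next y becomes -8; next ((y - y) == max(x, x)) evaluates to false; next y becomes 14; next v becomes 0; next at k=-2:; next v becomes 0; next final value 14
revised: s becomes 14; next u becomes 7; next ((y - s) < (-x)) evaluates to true; next y becomes -8; next ((y - y) == max(x, x)) evaluates to false; next y becomes 14; next v becomes 0; next at k=-2:; next v becomes 42; next final value 42
verdict: not equivalent; witness: x=-4, y=-3


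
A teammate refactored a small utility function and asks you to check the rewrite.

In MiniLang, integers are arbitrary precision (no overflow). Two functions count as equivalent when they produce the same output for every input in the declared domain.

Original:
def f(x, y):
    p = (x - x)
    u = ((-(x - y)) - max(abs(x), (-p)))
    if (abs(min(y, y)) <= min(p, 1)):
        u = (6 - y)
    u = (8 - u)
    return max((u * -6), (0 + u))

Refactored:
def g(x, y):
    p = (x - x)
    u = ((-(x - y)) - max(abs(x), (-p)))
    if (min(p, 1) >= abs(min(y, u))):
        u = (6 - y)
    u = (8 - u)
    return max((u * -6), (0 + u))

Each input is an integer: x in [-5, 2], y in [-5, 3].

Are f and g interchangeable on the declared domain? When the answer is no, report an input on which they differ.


The rewrite breaks on x=1, y=0, where the results are 2 and 10.
f: p := 0 | u := -2 | (abs(min(y, y)) <= min(p, 1)): true | u := 6 | u := 2 | result 2
g: p := 0 | u := -2 | (min(p, 1) >= abs(min(y, u))): false | u := 10 | result 10
verdict: not equivalent; witness: x=1, y=0


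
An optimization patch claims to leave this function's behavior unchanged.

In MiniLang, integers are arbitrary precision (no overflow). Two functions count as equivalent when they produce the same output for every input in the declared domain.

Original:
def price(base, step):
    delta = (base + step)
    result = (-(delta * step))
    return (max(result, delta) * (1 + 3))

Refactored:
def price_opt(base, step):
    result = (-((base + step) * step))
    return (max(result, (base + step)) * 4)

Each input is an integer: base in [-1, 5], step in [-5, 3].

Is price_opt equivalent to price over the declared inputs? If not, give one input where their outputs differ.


Equivalent — the differences include local variable names differ; statement counts differ; constant usage differs, yet no declared input distinguishes the two.
One worked example (base=2, step=-3) — price: delta=-1, then result=-3, then returns -4; price_opt: result=-3, then returns -4; agreement on -4.
Sweeping the whole domain (63 inputs) finds no disagreement.
verdict: equivalent


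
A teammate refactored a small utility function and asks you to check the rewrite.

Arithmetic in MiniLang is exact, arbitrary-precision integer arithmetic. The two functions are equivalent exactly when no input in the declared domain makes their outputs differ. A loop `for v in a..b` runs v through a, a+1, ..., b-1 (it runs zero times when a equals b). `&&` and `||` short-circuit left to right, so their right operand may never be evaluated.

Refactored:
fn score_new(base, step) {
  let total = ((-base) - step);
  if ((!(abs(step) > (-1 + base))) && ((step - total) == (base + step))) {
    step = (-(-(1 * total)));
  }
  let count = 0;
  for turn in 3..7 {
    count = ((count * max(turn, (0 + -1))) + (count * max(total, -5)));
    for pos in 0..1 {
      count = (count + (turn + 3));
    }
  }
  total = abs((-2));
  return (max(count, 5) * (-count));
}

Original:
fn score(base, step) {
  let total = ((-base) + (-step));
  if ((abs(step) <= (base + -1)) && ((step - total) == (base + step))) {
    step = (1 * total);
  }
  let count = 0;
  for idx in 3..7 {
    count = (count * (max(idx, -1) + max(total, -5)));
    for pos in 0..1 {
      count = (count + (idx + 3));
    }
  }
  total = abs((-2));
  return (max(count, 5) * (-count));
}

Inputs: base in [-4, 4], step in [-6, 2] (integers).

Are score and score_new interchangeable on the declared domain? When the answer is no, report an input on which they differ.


This is a faithful refactor — boolean connective usage differs, and comparison usage differs, and local variable names differ, and constant usage differs, and arithmetic usage differs, but the computed results match everywhere.
Spot check at base=1, step=-1 — score: total := 0 | ((abs(step) <= (base + -1)) && ((step - total) == (base + step))): false | count := 0 | iter idx=3: | count := 0 | iter pos=0: | count := 6 | iter idx=4: | count := 24 | iter pos=0: | count := 31 | iter idx=5: | count := 155 | iter pos=0: | count := 163 | iter idx=6: | count := 978 | iter pos=0: | count := 987 | total := 2 | result -974169. score_new: total := 0 | ((!(abs(step) > (-1 + base))) && ((step - total) == (base + step))): false | count := 0 | iter turn=3: | count := 0 | iter pos=0: | count := 6 | iter turn=4: | count := 24 | iter pos=0: | count := 31 | iter turn=5: | count := 155 | iter pos=0: | count := 163 | iter turn=6: | count := 978 | iter pos=0: | count := 987 | total := 2 | result -974169. Both give -974169.
Every one of the 81 inputs gives matching results.
verdict: equivalent


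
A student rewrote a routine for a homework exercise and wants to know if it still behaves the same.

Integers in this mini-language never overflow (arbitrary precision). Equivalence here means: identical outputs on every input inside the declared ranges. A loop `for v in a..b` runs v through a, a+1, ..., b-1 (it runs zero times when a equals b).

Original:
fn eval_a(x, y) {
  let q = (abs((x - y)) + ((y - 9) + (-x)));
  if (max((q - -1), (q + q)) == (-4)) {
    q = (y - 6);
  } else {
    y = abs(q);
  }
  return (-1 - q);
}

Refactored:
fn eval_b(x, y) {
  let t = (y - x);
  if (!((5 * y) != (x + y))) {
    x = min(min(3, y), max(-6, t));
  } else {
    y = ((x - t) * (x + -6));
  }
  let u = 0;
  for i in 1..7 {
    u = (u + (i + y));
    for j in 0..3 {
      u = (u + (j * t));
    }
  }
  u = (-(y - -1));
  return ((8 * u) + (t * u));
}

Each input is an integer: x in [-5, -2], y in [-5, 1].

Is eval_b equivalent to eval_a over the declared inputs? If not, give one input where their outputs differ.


Try x=-5, y=-5.
eval_a: q = -9; (max((q - -1), (q + q)) == (-4)) -> false; y = 9; return 8
eval_b: t = 0; (!((5 * y) != (x + y))) -> false; y = 55; u = 0; [i=1]; u = 56; [j=0]; u = 56; [j=1]; u = 56; [j=2]; u = 56; [i=2]; u = 113; [j=0]; u = 113; [j=1]; u = 113; [j=2]; u = 113; [i=3]; u = 171; [j=0]; u = 171; [j=1]; u = 171; [j=2]; u = 171; [i=4]; u = 230; [j=0]; u = 230; [j=1]; u = 230; [j=2]; u = 230; [i=5]; u = 290; [j=0]; u = 290; [j=1]; u = 290; [j=2]; u = 290; [i=6]; u = 351; [j=0]; u = 351; [j=1]; u = 351; [j=2]; u = 351; u = -56; return -448
8 against -448: the behavior changed.
verdict: not equivalent; witness: x=-5, y=-5


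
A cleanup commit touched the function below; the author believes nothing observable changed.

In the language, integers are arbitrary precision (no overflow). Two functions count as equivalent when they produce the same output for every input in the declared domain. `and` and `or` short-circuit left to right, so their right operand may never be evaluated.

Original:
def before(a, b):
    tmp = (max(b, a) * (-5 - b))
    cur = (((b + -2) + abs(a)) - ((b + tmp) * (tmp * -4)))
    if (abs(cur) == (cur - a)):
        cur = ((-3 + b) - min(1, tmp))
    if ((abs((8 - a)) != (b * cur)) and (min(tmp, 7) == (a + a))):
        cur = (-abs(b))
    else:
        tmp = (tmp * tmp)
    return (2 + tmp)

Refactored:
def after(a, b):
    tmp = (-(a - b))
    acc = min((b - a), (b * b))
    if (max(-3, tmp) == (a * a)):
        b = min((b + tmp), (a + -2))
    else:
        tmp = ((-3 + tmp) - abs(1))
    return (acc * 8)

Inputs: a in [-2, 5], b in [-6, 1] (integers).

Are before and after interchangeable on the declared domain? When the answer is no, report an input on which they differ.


These are not equivalent — on a=-2, b=-6 the outputs split (6 vs -32).
before: tmp = -2; cur = 58; (abs(cur) == (cur - a)) -> false; ((abs((8 - a)) != (b * cur)) and (min(tmp, 7) == (a + a))) -> false; tmp = 4; return 6
after: tmp = -4; acc = -4; (max(-3, tmp) == (a * a)) -> false; tmp = -8; return -32
verdict: not equivalent; witness: a=-2, b=-6


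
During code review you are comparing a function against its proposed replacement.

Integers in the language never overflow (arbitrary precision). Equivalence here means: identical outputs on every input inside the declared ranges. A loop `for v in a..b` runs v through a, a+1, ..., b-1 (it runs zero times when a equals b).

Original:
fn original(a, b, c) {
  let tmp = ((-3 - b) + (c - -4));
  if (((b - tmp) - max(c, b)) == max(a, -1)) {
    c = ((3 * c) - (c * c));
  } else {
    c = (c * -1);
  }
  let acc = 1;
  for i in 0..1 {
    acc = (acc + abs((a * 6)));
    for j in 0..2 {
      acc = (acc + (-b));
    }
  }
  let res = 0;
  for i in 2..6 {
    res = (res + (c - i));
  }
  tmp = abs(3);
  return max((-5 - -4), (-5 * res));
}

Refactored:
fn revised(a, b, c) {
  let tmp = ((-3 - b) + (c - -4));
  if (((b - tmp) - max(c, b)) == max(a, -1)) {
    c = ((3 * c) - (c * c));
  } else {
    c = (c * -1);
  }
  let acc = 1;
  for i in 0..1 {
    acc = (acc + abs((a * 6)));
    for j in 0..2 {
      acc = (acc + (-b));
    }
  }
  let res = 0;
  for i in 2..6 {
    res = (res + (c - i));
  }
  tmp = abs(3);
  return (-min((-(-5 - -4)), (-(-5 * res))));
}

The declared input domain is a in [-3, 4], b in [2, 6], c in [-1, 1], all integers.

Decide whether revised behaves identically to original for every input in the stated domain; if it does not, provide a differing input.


Although min/max/abs usage differs, 120/120 inputs agree.
verdict: equivalent


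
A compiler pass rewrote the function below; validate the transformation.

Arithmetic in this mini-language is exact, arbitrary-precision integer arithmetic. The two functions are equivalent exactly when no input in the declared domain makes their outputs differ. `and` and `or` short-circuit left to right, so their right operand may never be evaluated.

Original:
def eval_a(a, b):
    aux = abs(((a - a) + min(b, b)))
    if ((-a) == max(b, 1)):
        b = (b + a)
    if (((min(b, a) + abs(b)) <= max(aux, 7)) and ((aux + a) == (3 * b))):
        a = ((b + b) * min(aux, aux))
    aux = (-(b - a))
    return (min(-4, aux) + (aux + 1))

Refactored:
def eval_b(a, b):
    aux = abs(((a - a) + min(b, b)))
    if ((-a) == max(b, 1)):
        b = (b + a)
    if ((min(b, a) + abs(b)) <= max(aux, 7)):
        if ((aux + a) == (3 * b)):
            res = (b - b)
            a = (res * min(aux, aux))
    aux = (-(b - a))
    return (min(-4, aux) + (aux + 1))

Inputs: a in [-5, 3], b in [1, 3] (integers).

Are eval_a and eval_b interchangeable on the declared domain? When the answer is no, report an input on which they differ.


The rewrite breaks on a=2, b=1, where the results are -2 and -4.
eval_a: aux becomes 1; next ((-a) == max(b, 1)) evaluates to false; next (((min(b, a) + abs(b)) <= max(aux, 7)) and ((aux + a) == (3 * b))) evaluates to true; next a becomes 2; next aux becomes 1; next final value -2
eval_b: aux becomes 1; next ((-a) == max(b, 1)) evaluates to false; next ((min(b, a) + abs(b)) <= max(aux, 7)) evaluates to true; next ((aux + a) == (3 * b)) evaluates to true; next res becomes 0; next a becomes 0; next aux becomes -1; next final value -4
verdict: not equivalent; witness: a=2, b=1


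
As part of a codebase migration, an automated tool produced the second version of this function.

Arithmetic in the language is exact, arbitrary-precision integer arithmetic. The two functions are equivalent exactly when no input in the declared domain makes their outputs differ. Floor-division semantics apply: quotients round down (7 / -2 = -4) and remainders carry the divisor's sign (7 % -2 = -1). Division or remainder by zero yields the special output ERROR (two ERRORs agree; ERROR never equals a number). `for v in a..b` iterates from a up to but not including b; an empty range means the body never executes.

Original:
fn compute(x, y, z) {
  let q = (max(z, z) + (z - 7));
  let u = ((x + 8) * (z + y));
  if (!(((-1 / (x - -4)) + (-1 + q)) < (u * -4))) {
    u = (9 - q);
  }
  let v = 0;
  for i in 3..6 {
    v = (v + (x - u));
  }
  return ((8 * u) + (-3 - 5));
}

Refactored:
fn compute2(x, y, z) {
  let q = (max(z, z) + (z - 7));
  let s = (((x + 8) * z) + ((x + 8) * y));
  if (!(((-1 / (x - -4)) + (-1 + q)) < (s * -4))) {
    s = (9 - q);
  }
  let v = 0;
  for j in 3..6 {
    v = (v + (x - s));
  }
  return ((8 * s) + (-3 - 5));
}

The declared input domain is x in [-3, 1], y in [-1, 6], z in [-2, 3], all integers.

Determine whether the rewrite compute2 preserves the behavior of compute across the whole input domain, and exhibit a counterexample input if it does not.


Behavior is preserved: although local variable names differ, plus arithmetic usage differs, plus constant usage differs, the outputs never diverge.
Spot check at x=-2, y=1, z=-2 — compute: q := -11 | u := -6 | (!(((-1 / (x - -4)) + (-1 + q)) < (u * -4))): false | v := 0 | iter i=3: | v := 4 | iter i=4: | v := 8 | iter i=5: | v := 12 | result -56. compute2: q := -11 | s := -6 | (!(((-1 / (x - -4)) + (-1 + q)) < (s * -4))): false | v := 0 | iter j=3: | v := 4 | iter j=4: | v := 8 | iter j=5: | v := 12 | result -56. Both give -56.
Every one of the 240 inputs gives matching results.
verdict: equivalent


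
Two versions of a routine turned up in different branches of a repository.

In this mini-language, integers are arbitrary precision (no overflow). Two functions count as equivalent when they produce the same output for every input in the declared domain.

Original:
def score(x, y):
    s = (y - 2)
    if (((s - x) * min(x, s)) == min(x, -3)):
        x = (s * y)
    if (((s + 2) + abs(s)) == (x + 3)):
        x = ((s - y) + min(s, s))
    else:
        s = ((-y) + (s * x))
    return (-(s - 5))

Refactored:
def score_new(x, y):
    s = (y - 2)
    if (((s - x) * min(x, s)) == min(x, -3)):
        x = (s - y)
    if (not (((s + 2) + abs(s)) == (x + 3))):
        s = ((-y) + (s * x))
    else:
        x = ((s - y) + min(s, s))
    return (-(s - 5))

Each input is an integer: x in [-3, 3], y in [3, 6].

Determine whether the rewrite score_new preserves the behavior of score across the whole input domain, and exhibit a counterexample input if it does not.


Try x=-1, y=4.
score: s := 2 | (((s - x) * min(x, s)) == min(x, -3)): true | x := 8 | (((s + 2) + abs(s)) == (x + 3)): false | s := 12 | result -7
score_new: s := 2 | (((s - x) * min(x, s)) == min(x, -3)): true | x := -2 | (not (((s + 2) + abs(s)) == (x + 3))): true | s := -8 | result 13
-7 and 13 differ, so these are not the same function on this domain.
verdict: not equivalent; witness: x=-1, y=4


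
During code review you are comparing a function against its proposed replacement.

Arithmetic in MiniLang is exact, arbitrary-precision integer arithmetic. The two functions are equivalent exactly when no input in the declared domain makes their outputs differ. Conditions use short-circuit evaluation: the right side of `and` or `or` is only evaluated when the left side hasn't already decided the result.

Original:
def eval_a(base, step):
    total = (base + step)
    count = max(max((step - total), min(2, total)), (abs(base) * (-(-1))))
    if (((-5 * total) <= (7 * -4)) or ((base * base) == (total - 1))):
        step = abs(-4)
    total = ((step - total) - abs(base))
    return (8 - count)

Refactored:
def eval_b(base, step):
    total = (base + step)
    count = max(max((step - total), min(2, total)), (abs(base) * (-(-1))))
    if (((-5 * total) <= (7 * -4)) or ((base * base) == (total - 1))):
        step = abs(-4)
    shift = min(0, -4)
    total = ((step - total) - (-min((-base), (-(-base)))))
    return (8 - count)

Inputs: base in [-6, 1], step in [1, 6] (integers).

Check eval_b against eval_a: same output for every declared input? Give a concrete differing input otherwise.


Behavior is preserved: although statement counts differ, and constant usage differs, and min/max/abs usage differs, and local variable names differ, the outputs never diverge.
Tracing base=-2, step=3: eval_a: total := 1 | count := 2 | (((-5 * total) <= (7 * -4)) or ((base * base) == (total - 1))): false | total := 0 | result 6 | eval_b: total := 1 | count := 2 | (((-5 * total) <= (7 * -4)) or ((base * base) == (total - 1))): false | shift := -4 | total := 0 | result 6 — matching result 6.
An exhaustive pass over the 48 declared inputs shows identical outputs.
verdict: equivalent


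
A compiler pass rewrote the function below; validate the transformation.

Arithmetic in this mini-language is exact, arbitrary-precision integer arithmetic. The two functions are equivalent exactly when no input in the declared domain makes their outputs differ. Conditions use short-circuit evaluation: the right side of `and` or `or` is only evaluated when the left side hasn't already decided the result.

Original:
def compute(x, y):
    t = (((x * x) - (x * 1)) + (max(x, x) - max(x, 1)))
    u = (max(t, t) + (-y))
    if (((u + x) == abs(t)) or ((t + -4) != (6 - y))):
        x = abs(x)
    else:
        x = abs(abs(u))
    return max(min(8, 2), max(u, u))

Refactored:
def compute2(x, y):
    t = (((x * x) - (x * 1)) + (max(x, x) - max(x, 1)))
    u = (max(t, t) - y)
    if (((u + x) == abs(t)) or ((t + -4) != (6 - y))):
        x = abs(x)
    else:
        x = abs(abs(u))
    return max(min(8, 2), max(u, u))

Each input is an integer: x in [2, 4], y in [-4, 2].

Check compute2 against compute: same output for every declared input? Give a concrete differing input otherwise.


Equivalent — the differences include arithmetic usage differs, yet no declared input distinguishes the two.
As a probe, take x=3, y=2: compute runs t = 6; u = 4; (((u + x) == abs(t)) or ((t + -4) != (6 - y))) -> true; x = 3; return 4; compute2 runs t = 6; u = 4; (((u + x) == abs(t)) or ((t + -4) != (6 - y))) -> true; x = 3; return 4; both end at 4.
Sweeping the whole domain (21 inputs) finds no disagreement.
verdict: equivalent


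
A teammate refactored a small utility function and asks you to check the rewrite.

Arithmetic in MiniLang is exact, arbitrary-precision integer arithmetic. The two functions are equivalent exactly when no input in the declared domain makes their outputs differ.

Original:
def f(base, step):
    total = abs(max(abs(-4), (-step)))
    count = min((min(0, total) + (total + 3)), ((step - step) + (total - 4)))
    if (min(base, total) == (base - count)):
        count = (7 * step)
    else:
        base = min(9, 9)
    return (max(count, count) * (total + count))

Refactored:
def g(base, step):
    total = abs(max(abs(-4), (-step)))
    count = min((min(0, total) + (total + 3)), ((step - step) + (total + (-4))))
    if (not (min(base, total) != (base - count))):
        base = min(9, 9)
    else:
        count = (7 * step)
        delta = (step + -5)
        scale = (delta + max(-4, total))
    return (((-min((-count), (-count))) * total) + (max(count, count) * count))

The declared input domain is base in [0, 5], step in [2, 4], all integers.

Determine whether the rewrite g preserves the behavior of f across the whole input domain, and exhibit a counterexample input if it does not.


These are not equivalent — on base=0, step=2 the outputs split (252 vs 0).
f: total = 4; count = 0; (min(base, total) == (base - count)) -> true; count = 14; return 252
g: total = 4; count = 0; (not (min(base, total) != (base - count))) -> true; base = 9; return 0
verdict: not equivalent; witness: base=0, step=2
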